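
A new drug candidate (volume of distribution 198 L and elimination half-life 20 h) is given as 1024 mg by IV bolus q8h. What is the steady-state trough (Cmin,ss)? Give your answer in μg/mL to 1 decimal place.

16.2 μg/mL

Over one 8-h interval, 8/20 ≈ 0.4 half-lives elapse, leaving f ≈ 0.7579 of each dose.
Accumulation ratio R = 1/(1 − f) ≈ 1/0.2421 ≈ 4.1305.
Each bolus raises the concentration by D/Vd = 1024/198 ≈ 5.172 μg/mL.
Steady-state peak Cmax,ss = C₀·R ≈ 5.172 × 4.1305 ≈ 21.363 μg/mL.
One interval later, Cmin,ss = Cmax,ss·e^(−kτ) ≈ 21.363 × 0.7579 ≈ 16.191 μg/mL.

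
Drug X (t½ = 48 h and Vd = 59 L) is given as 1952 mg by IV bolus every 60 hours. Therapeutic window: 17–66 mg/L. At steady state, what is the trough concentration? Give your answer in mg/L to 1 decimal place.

24.0 mg/L

Over one 60-h interval, 60/48 ≈ 1.25 half-lives elapse, leaving f ≈ 0.4204 of each dose.
Single-dose peak C₀ = D/Vd = 1952/59 ≈ 33.085 mg/L.
Steady-state trough Cmin,ss = C₀·f/(1−f) ≈ 33.085 × 0.4204/0.5796 ≈ 23.997 mg/L.
Trough 24.0 mg/L vs MEC 17 mg/L: adequate.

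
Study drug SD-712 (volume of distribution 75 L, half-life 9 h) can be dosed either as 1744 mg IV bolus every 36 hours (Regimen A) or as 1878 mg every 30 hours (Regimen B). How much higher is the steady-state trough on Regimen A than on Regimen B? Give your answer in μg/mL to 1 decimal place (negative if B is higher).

Regimen A: f = (1/2)^(36/9) ≈ 0.0625; Cmin,ss = (1744/75)·f/(1−f) ≈ 1.550 μg/mL.
Regimen B: f = (1/2)^(30/9) ≈ 0.0992; Cmin,ss = (1878/75)·f/(1−f) ≈ 2.758 μg/mL.
Difference ≈ 1.550 − 2.758 ≈ -1.208 μg/mL.

-1.2 μg/mL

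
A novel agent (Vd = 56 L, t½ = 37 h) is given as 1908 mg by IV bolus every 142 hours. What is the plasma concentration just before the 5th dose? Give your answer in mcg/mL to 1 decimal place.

2.6 mcg/mL

f = (1/2)^(τ/t½) = (1/2)^(142/37) ≈ 0.0699.
C₀ = D/Vd = 1908/56 ≈ 34.071 mcg/mL.
Before the 5th dose, 4 doses have been given. Superposition: Cmin = C₀·(f + f² + … + f^4).
≈ 34.071 × (0.0699 + 0.0049 + 0.0003 + 0.0000) ≈ 34.071 × 0.0751 ≈ 2.559 mcg/mL.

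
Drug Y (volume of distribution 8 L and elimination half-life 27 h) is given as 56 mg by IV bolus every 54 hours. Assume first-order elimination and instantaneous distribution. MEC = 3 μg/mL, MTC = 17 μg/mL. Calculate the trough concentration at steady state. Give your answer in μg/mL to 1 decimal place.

τ = 54 h = 2 half-lives, so f = (1/2)^2 = 0.25.
Accumulation ratio R = 1/(1 − f) = 1/0.75 = 4/3.
Single-dose peak C₀ = D/Vd = 56/8 = 7 μg/mL.
Steady-state peak Cmax,ss = C₀·R = 7 × 4/3 ≈ 9.333 μg/mL.
Steady-state trough Cmin,ss = Cmax,ss·f ≈ 9.333 × 0.25 ≈ 2.333 μg/mL.
Trough 2.3 μg/mL vs MEC 3 μg/mL: subtherapeutic.

2.3 μg/mL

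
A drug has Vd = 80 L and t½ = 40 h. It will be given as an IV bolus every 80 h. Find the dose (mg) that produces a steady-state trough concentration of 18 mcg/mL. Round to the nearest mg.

τ/t½ = 80/40 ≈ 2, so f = (1/2)^(80/40) ≈ 0.250000.
Cmin,ss = (D/Vd)·f/(1−f), so D = Cmin,ss·Vd·(1−f)/f.
D = 18 × 80 × (1−f)/f ≈ 18 × 80 × 3.00000 ≈ 4320.00 mg.

4320 mg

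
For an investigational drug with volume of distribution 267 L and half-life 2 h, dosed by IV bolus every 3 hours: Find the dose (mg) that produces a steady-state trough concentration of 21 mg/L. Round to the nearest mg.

10252 mg

τ/t½ = 3/2 ≈ 1.5, so f = (1/2)^(3/2) ≈ 0.353553.
Cmin,ss = (D/Vd)·f/(1−f), so D = Cmin,ss·Vd·(1−f)/f.
D = 21 × 267 × (1−f)/f ≈ 21 × 267 × 1.82843 ≈ 10252.01 mg.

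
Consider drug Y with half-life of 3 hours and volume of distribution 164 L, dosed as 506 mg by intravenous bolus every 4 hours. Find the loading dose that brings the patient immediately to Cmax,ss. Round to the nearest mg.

839 mg

f = (1/2)^(4/3) ≈ 0.396850; accumulation ratio R = 1/(1−f) ≈ 1.65796.
Loading dose to hit Cmax,ss on first dose: D_load = D_maint·R ≈ 506 × 1.65796 ≈ 838.93 mg.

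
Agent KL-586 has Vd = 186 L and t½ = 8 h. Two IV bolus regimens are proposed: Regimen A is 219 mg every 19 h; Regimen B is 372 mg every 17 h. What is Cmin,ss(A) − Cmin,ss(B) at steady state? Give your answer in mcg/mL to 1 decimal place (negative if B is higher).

-0.3 mcg/mL

Regimen A: f = (1/2)^(19/8) ≈ 0.1928; Cmin,ss = (219/186)·f/(1−f) ≈ 0.281 mcg/mL.
Regimen B: f = (1/2)^(17/8) ≈ 0.2293; Cmin,ss = (372/186)·f/(1−f) ≈ 0.595 mcg/mL.
Difference ≈ 0.281 − 0.595 ≈ -0.314 mcg/mL.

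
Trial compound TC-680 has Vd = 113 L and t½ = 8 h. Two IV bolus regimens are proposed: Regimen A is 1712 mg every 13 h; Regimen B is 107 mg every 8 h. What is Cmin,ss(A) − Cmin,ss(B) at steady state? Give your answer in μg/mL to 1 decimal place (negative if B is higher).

6.3 μg/mL

Regimen A: f = (1/2)^(13/8) ≈ 0.3242; Cmin,ss = (1712/113)·f/(1−f) ≈ 7.268 μg/mL.
Regimen B: f = (1/2)^(8/8) ≈ 0.5000; Cmin,ss = (107/113)·f/(1−f) ≈ 0.947 μg/mL.
Difference ≈ 7.268 − 0.947 ≈ 6.321 μg/mL.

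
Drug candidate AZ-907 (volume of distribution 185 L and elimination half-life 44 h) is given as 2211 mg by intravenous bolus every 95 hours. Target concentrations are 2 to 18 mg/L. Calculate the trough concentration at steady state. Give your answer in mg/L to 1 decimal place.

3.4 mg/L

τ/t½ = 95/44 ≈ 2.1591, so fraction remaining f = (1/2)^(95/44) ≈ 0.2239.
Each bolus raises the concentration by D/Vd = 2211/185 ≈ 11.951 mg/L.
Steady-state trough Cmin,ss = C₀·f/(1−f) ≈ 11.951 × 0.2239/0.7761 ≈ 3.448 mg/L.
Trough 3.4 mg/L vs MEC 2 mg/L: adequate.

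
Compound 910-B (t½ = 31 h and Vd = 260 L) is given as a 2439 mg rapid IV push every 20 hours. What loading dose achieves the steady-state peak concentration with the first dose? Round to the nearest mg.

6764 mg

f = (1/2)^(20/31) ≈ 0.639421; accumulation ratio R = 1/(1−f) ≈ 2.77332.
Loading dose to hit Cmax,ss on first dose: D_load = D_maint·R ≈ 2439 × 2.77332 ≈ 6764.13 mg.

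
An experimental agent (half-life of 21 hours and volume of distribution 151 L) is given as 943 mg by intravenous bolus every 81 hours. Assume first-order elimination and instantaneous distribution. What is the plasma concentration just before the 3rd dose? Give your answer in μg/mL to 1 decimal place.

f = (1/2)^(τ/t½) = (1/2)^(81/21) ≈ 0.0690.
C₀ = D/Vd = 943/151 ≈ 6.245 μg/mL.
Before the 3rd dose, 2 doses have been given. Superposition: Cmin = C₀·(f + f²).
≈ 6.245 × (0.0690 + 0.0048) ≈ 6.245 × 0.0738 ≈ 0.461 μg/mL.

0.5 μg/mL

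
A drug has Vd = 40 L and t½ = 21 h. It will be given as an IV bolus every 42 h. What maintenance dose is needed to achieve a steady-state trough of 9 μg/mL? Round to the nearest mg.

τ/t½ = 42/21 ≈ 2, so f = (1/2)^(42/21) ≈ 0.250000.
Cmin,ss = (D/Vd)·f/(1−f), so D = Cmin,ss·Vd·(1−f)/f.
D = 9 × 40 × (1−f)/f ≈ 9 × 40 × 3.00000 ≈ 1080.00 mg.

1080 mg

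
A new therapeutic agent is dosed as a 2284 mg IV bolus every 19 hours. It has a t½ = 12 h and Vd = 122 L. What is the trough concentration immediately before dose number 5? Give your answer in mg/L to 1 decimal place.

9.3 mg/L

f = (1/2)^(τ/t½) = (1/2)^(19/12) ≈ 0.3337.
C₀ = D/Vd = 2284/122 ≈ 18.721 mg/L.
Before the 5th dose, 4 doses have been given. Superposition: Cmin = C₀·(f + f² + … + f^4).
≈ 18.721 × (0.3337 + 0.1114 + 0.0372 + 0.0124) ≈ 18.721 × 0.4947 ≈ 9.261 mg/L.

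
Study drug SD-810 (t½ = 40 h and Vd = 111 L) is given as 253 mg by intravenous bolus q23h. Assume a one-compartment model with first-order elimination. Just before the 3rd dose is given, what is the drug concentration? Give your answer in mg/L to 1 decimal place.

2.6 mg/L

f = (1/2)^(τ/t½) = (1/2)^(23/40) ≈ 0.6713.
C₀ = D/Vd = 253/111 ≈ 2.279 mg/L.
Before the 3rd dose, 2 doses have been given. Superposition: Cmin = C₀·(f + f²).
≈ 2.279 × (0.6713 + 0.4506) ≈ 2.279 × 1.1219 ≈ 2.557 mg/L.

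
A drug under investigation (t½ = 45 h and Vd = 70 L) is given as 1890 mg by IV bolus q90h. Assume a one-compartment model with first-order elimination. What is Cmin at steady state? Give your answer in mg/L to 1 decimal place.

τ = 90 h = 2 half-lives, so f = (1/2)^2 = 0.25.
At steady state, R = 1/(1 − 0.25) = 4/3.
Single-dose peak C₀ = D/Vd = 1890/70 = 27 mg/L.
Steady-state peak Cmax,ss = C₀·R = 27 × 4/3 ≈ 36.000 mg/L.
Steady-state trough Cmin,ss = Cmax,ss·f ≈ 36.000 × 0.25 ≈ 9.000 mg/L.

9.0 mg/L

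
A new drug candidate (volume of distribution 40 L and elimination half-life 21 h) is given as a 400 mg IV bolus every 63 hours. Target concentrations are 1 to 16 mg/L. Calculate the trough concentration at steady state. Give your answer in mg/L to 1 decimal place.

The dosing interval is 3 half-lives, so f = 2^(−3) = 0.125.
At steady state, R = 1/(1 − 0.125) = 8/7.
Single-dose peak C₀ = D/Vd = 400/40 = 10 mg/L.
Steady-state peak Cmax,ss = C₀·R = 10 × 8/7 ≈ 11.429 mg/L.
Steady-state trough Cmin,ss = Cmax,ss·f ≈ 11.429 × 0.125 ≈ 1.429 mg/L.
Trough 1.4 mg/L vs MEC 1 mg/L: adequate.

1.4 mg/L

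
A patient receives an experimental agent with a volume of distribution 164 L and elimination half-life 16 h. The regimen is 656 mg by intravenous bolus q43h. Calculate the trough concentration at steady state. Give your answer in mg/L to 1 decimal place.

k = ln2/t½ = ln2/16 ≈ 0.043322 h⁻¹; fraction remaining f = e^(−kτ) = e^(−0.043322×43) ≈ 0.1552.
Accumulation ratio R = 1/(1 − f) ≈ 1/0.8448 ≈ 1.1837.
Each bolus raises the concentration by D/Vd = 656/164 ≈ 4.000 mg/L.
Cmax,ss = C₀/(1 − f) ≈ 4.000/0.8448 ≈ 4.735 mg/L.
One interval later, Cmin,ss = Cmax,ss·e^(−kτ) ≈ 4.735 × 0.1552 ≈ 0.735 mg/L.

0.7 mg/L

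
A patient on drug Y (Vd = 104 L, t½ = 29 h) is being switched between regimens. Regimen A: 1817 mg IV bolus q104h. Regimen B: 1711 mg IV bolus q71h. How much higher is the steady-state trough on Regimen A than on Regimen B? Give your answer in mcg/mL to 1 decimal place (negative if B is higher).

-2.1 mcg/mL

Regimen A: f = (1/2)^(104/29) ≈ 0.0833; Cmin,ss = (1817/104)·f/(1−f) ≈ 1.588 mcg/mL.
Regimen B: f = (1/2)^(71/29) ≈ 0.1832; Cmin,ss = (1711/104)·f/(1−f) ≈ 3.690 mcg/mL.
Difference ≈ 1.588 − 3.690 ≈ -2.102 mcg/mL.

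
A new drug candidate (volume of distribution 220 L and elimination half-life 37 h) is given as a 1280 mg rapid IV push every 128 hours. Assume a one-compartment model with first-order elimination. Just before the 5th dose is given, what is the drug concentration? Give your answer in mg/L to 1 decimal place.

f = (1/2)^(τ/t½) = (1/2)^(128/37) ≈ 0.0909.
C₀ = D/Vd = 1280/220 ≈ 5.818 mg/L.
Before the 5th dose, 4 doses have been given. Superposition: Cmin = C₀·(f + f² + … + f^4).
≈ 5.818 × (0.0909 + 0.0083 + 0.0008 + 0.0001) ≈ 5.818 × 0.1001 ≈ 0.582 mg/L.

0.6 mg/L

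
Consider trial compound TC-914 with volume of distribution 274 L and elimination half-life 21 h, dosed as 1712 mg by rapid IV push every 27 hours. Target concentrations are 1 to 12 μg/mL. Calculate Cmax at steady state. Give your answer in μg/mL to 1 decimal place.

10.6 μg/mL

Over one 27-h interval, 27/21 ≈ 1.2857 half-lives elapse, leaving f ≈ 0.4102 of each dose.
Accumulation ratio R = 1/(1 − f) ≈ 1/0.5898 ≈ 1.6955.
Each bolus raises the concentration by D/Vd = 1712/274 ≈ 6.248 μg/mL.
Steady-state peak Cmax,ss = C₀·R ≈ 6.248 × 1.6955 ≈ 10.593 μg/mL.
Peak 10.6 μg/mL vs MTC 12 μg/mL: below toxic threshold.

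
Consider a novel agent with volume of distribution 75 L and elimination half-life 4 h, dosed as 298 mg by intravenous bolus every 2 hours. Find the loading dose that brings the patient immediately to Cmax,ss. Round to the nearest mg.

f = (1/2)^(2/4) ≈ 0.707107; accumulation ratio R = 1/(1−f) ≈ 3.41422.
Loading dose to hit Cmax,ss on first dose: D_load = D_maint·R ≈ 298 × 3.41422 ≈ 1017.44 mg.

1017 mg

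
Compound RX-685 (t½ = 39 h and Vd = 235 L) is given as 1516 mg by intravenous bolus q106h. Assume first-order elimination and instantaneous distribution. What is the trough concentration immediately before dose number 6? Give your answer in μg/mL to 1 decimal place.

f = (1/2)^(τ/t½) = (1/2)^(106/39) ≈ 0.1520.
C₀ = D/Vd = 1516/235 ≈ 6.451 μg/mL.
Before the 6th dose, 5 doses have been given. Superposition: Cmin = C₀·(f + f² + … + f^5).
≈ 6.451 × (0.1520 + 0.0231 + 0.0035 + 0.0005 + 0.0001) ≈ 6.451 × 0.1792 ≈ 1.156 μg/mL.

1.2 μg/mL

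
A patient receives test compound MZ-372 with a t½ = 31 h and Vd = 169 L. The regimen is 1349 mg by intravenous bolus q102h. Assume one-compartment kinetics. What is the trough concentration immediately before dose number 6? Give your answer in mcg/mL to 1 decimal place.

0.9 mcg/mL

f = (1/2)^(τ/t½) = (1/2)^(102/31) ≈ 0.1022.
C₀ = D/Vd = 1349/169 ≈ 7.982 mcg/mL.
Before the 6th dose, 5 doses have been given. Superposition: Cmin = C₀·(f + f² + … + f^5).
≈ 7.982 × (0.1022 + 0.0104 + 0.0011 + 0.0001 + 0.0000) ≈ 7.982 × 0.1138 ≈ 0.908 mcg/mL.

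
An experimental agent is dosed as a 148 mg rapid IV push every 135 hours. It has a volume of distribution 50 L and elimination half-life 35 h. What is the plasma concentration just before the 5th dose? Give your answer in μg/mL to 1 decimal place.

f = (1/2)^(τ/t½) = (1/2)^(135/35) ≈ 0.0690.
C₀ = D/Vd = 148/50 ≈ 2.960 μg/mL.
Before the 5th dose, 4 doses have been given. Superposition: Cmin = C₀·(f + f² + … + f^4).
≈ 2.960 × (0.0690 + 0.0048 + 0.0003 + 0.0000) ≈ 2.960 × 0.0741 ≈ 0.219 μg/mL.

0.2 μg/mL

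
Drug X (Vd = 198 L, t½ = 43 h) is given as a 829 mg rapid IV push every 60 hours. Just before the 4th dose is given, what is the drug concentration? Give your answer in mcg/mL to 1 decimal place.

f = (1/2)^(τ/t½) = (1/2)^(60/43) ≈ 0.3802.
C₀ = D/Vd = 829/198 ≈ 4.187 mcg/mL.
Before the 4th dose, 3 doses have been given. Superposition: Cmin = C₀·(f + f² + … + f^3).
≈ 4.187 × (0.3802 + 0.1446 + 0.0550) ≈ 4.187 × 0.5798 ≈ 2.428 mcg/mL.

2.4 mcg/mL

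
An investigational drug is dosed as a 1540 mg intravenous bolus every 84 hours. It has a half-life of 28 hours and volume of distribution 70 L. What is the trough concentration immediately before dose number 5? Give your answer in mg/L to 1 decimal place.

3.1 mg/L

f = (1/2)^(τ/t½) = (1/2)^(84/28) ≈ 0.1250.
C₀ = D/Vd = 1540/70 ≈ 22.000 mg/L.
Before the 5th dose, 4 doses have been given. Superposition: Cmin = C₀·(f + f² + … + f^4).
≈ 22.000 × (0.1250 + 0.0156 + 0.0020 + 0.0002) ≈ 22.000 × 0.1428 ≈ 3.142 mg/L.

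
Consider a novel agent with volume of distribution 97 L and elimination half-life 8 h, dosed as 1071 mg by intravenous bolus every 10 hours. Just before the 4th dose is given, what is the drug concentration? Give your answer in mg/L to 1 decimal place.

f = (1/2)^(τ/t½) = (1/2)^(10/8) ≈ 0.4204.
C₀ = D/Vd = 1071/97 ≈ 11.041 mg/L.
Before the 4th dose, 3 doses have been given. Superposition: Cmin = C₀·(f + f² + … + f^3).
≈ 11.041 × (0.4204 + 0.1767 + 0.0743) ≈ 11.041 × 0.6714 ≈ 7.413 mg/L.

7.4 mg/L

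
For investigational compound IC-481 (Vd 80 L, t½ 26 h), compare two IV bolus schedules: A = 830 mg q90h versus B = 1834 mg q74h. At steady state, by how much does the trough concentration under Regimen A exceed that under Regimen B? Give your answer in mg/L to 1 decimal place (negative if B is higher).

Regimen A: f = (1/2)^(90/26) ≈ 0.0908; Cmin,ss = (830/80)·f/(1−f) ≈ 1.036 mg/L.
Regimen B: f = (1/2)^(74/26) ≈ 0.1391; Cmin,ss = (1834/80)·f/(1−f) ≈ 3.704 mg/L.
Difference ≈ 1.036 − 3.704 ≈ -2.668 mg/L.

-2.7 mg/L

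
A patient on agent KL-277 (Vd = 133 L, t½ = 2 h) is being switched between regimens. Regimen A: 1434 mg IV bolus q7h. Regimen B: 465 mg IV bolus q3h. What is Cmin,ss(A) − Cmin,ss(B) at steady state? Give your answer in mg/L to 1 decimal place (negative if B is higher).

Regimen A: f = (1/2)^(7/2) ≈ 0.0884; Cmin,ss = (1434/133)·f/(1−f) ≈ 1.046 mg/L.
Regimen B: f = (1/2)^(3/2) ≈ 0.3536; Cmin,ss = (465/133)·f/(1−f) ≈ 1.913 mg/L.
Difference ≈ 1.046 − 1.913 ≈ -0.867 mg/L.

-0.9 mg/L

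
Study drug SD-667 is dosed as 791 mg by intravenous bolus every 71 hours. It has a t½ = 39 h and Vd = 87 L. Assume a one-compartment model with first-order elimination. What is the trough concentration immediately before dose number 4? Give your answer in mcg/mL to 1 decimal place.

3.5 mcg/mL

f = (1/2)^(τ/t½) = (1/2)^(71/39) ≈ 0.2831.
C₀ = D/Vd = 791/87 ≈ 9.092 mcg/mL.
Before the 4th dose, 3 doses have been given. Superposition: Cmin = C₀·(f + f² + … + f^3).
≈ 9.092 × (0.2831 + 0.0801 + 0.0227) ≈ 9.092 × 0.3859 ≈ 3.509 mcg/mL.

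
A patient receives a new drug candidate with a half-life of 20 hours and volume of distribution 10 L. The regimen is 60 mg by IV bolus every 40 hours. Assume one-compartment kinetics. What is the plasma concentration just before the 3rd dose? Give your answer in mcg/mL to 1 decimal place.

f = (1/2)^(τ/t½) = (1/2)^(40/20) ≈ 0.2500.
C₀ = D/Vd = 60/10 ≈ 6.000 mcg/mL.
Before the 3rd dose, 2 doses have been given. Superposition: Cmin = C₀·(f + f²).
≈ 6.000 × (0.2500 + 0.0625) ≈ 6.000 × 0.3125 ≈ 1.875 mcg/mL.

1.9 mcg/mL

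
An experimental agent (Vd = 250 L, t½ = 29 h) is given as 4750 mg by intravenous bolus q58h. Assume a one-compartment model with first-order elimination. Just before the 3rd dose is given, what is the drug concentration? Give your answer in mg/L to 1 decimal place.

f = (1/2)^(τ/t½) = (1/2)^(58/29) ≈ 0.2500.
C₀ = D/Vd = 4750/250 ≈ 19.000 mg/L.
Before the 3rd dose, 2 doses have been given. Superposition: Cmin = C₀·(f + f²).
≈ 19.000 × (0.2500 + 0.0625) ≈ 19.000 × 0.3125 ≈ 5.938 mg/L.

5.9 mg/L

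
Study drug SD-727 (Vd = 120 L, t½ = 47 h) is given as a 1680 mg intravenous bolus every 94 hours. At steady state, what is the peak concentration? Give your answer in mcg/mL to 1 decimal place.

18.7 mcg/mL

The dosing interval is 2 half-lives, so f = 2^(−2) = 0.25.
Accumulation ratio R = 1/(1 − f) = 1/0.75 = 4/3.
Single-dose peak C₀ = D/Vd = 1680/120 = 14 mcg/mL.
Steady-state peak Cmax,ss = C₀·R = 14 × 4/3 ≈ 18.667 mcg/mL.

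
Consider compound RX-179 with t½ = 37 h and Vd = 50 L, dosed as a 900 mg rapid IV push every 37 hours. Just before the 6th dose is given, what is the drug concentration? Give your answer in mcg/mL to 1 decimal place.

f = (1/2)^(τ/t½) = (1/2)^(37/37) ≈ 0.5000.
C₀ = D/Vd = 900/50 ≈ 18.000 mcg/mL.
Before the 6th dose, 5 doses have been given. Superposition: Cmin = C₀·(f + f² + … + f^5).
≈ 18.000 × (0.5000 + 0.2500 + 0.1250 + 0.0625 + 0.0313) ≈ 18.000 × 0.9688 ≈ 17.438 mcg/mL.

17.4 mcg/mL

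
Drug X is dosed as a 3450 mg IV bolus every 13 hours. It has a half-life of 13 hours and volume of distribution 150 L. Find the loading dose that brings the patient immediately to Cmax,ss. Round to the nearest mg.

f = (1/2)^(13/13) ≈ 0.500000; accumulation ratio R = 1/(1−f) ≈ 2.00000.
Loading dose to hit Cmax,ss on first dose: D_load = D_maint·R ≈ 3450 × 2.00000 ≈ 6900.00 mg.

6900 mg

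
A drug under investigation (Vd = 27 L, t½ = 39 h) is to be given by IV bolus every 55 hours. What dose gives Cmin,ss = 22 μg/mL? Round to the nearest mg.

985 mg

τ/t½ = 55/39 ≈ 1.4103, so f = (1/2)^(55/39) ≈ 0.376245.
Cmin,ss = (D/Vd)·f/(1−f), so D = Cmin,ss·Vd·(1−f)/f.
D = 22 × 27 × (1−f)/f ≈ 22 × 27 × 1.65784 ≈ 984.76 mg.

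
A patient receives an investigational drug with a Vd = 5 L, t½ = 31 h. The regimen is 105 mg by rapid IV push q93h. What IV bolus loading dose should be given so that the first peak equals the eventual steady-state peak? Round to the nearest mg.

120 mg

f = (1/2)^(93/31) ≈ 0.125000; accumulation ratio R = 1/(1−f) ≈ 1.14286.
Loading dose to hit Cmax,ss on first dose: D_load = D_maint·R ≈ 105 × 1.14286 ≈ 120.00 mg.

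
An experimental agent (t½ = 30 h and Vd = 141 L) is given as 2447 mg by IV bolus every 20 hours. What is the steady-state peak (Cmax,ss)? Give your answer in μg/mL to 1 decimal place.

τ/t½ = 20/30 ≈ 0.66667, so fraction remaining f = (1/2)^(20/30) ≈ 0.6300.
At steady state, accumulation factor R = 1/(1 − e^(−kτ)) ≈ 2.7027.
Single-dose peak C₀ = D/Vd = 2447/141 ≈ 17.355 μg/mL.
Steady-state peak Cmax,ss = C₀·R ≈ 17.355 × 2.7027 ≈ 46.905 μg/mL.

46.9 μg/mL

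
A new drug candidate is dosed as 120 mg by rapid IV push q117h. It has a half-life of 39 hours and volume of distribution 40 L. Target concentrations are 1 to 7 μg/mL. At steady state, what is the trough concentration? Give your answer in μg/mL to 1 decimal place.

0.4 μg/mL

τ = 117 h = 3 half-lives, so f = (1/2)^3 = 0.125.
Accumulation ratio R = 1/(1 − f) = 1/0.875 = 8/7.
Single-dose peak C₀ = D/Vd = 120/40 = 3 μg/mL.
Steady-state peak Cmax,ss = C₀·R = 3 × 8/7 ≈ 3.429 μg/mL.
Steady-state trough Cmin,ss = Cmax,ss·f ≈ 3.429 × 0.125 ≈ 0.429 μg/mL.
Trough 0.4 μg/mL vs MEC 1 μg/mL: subtherapeutic.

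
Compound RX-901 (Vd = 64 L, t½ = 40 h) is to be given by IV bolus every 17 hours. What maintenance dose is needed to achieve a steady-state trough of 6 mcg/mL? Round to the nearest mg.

132 mg

τ/t½ = 17/40 ≈ 0.425, so f = (1/2)^(17/40) ≈ 0.744839.
Cmin,ss = (D/Vd)·f/(1−f), so D = Cmin,ss·Vd·(1−f)/f.
D = 6 × 64 × (1−f)/f ≈ 6 × 64 × 0.34257 ≈ 131.55 mg.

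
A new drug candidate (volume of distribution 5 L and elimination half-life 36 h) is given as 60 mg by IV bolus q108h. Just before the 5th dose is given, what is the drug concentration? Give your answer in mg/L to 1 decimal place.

f = (1/2)^(τ/t½) = (1/2)^(108/36) ≈ 0.1250.
C₀ = D/Vd = 60/5 ≈ 12.000 mg/L.
Before the 5th dose, 4 doses have been given. Superposition: Cmin = C₀·(f + f² + … + f^4).
≈ 12.000 × (0.1250 + 0.0156 + 0.0020 + 0.0002) ≈ 12.000 × 0.1428 ≈ 1.714 mg/L.

1.7 mg/L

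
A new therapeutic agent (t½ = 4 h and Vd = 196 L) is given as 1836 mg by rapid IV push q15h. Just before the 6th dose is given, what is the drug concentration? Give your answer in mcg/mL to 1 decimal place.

0.8 mcg/mL

f = (1/2)^(τ/t½) = (1/2)^(15/4) ≈ 0.0743.
C₀ = D/Vd = 1836/196 ≈ 9.367 mcg/mL.
Before the 6th dose, 5 doses have been given. Superposition: Cmin = C₀·(f + f² + … + f^5).
≈ 9.367 × (0.0743 + 0.0055 + 0.0004 + 0.0000 + 0.0000) ≈ 9.367 × 0.0802 ≈ 0.751 mcg/mL.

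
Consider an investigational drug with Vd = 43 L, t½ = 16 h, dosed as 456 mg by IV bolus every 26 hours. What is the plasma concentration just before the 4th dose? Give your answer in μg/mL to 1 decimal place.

4.9 μg/mL

f = (1/2)^(τ/t½) = (1/2)^(26/16) ≈ 0.3242.
C₀ = D/Vd = 456/43 ≈ 10.605 μg/mL.
Before the 4th dose, 3 doses have been given. Superposition: Cmin = C₀·(f + f² + … + f^3).
≈ 10.605 × (0.3242 + 0.1051 + 0.0341) ≈ 10.605 × 0.4634 ≈ 4.914 μg/mL.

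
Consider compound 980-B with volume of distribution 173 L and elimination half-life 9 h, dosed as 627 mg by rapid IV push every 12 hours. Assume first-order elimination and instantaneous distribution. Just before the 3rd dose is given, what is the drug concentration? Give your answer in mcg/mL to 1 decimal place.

f = (1/2)^(τ/t½) = (1/2)^(12/9) ≈ 0.3969.
C₀ = D/Vd = 627/173 ≈ 3.624 mcg/mL.
Before the 3rd dose, 2 doses have been given. Superposition: Cmin = C₀·(f + f²).
≈ 3.624 × (0.3969 + 0.1575) ≈ 3.624 × 0.5544 ≈ 2.009 mcg/mL.

2.0 mcg/mL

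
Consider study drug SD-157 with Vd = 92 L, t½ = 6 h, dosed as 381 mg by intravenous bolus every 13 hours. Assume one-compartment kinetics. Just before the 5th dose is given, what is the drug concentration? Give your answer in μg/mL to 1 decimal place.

f = (1/2)^(τ/t½) = (1/2)^(13/6) ≈ 0.2227.
C₀ = D/Vd = 381/92 ≈ 4.141 μg/mL.
Before the 5th dose, 4 doses have been given. Superposition: Cmin = C₀·(f + f² + … + f^4).
≈ 4.141 × (0.2227 + 0.0496 + 0.0110 + 0.0025) ≈ 4.141 × 0.2858 ≈ 1.183 μg/mL.

1.2 μg/mL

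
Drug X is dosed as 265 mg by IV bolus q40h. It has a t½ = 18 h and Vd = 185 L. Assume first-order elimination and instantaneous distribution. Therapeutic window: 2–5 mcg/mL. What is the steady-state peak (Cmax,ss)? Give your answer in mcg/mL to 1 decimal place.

1.8 mcg/mL

Over one 40-h interval, 40/18 ≈ 2.2222 half-lives elapse, leaving f ≈ 0.2143 of each dose.
At steady state, accumulation factor R = 1/(1 − e^(−kτ)) ≈ 1.2728.
Each bolus raises the concentration by D/Vd = 265/185 ≈ 1.432 mcg/mL.
Cmax,ss = C₀/(1 − f) ≈ 1.432/0.7857 ≈ 1.823 mcg/mL.
Peak 1.8 mcg/mL vs MTC 5 mcg/mL: below toxic threshold.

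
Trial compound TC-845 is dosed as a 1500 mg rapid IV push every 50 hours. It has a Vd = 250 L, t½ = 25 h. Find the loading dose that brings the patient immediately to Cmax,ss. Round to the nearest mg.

f = (1/2)^(50/25) ≈ 0.250000; accumulation ratio R = 1/(1−f) ≈ 1.33333.
Loading dose to hit Cmax,ss on first dose: D_load = D_maint·R ≈ 1500 × 1.33333 ≈ 1999.99 mg.

2000 mg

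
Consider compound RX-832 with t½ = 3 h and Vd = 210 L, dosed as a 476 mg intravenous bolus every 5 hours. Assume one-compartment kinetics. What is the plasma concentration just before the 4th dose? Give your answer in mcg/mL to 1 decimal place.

f = (1/2)^(τ/t½) = (1/2)^(5/3) ≈ 0.3150.
C₀ = D/Vd = 476/210 ≈ 2.267 mcg/mL.
Before the 4th dose, 3 doses have been given. Superposition: Cmin = C₀·(f + f² + … + f^3).
≈ 2.267 × (0.3150 + 0.0992 + 0.0313) ≈ 2.267 × 0.4455 ≈ 1.010 mcg/mL.

1.0 mcg/mL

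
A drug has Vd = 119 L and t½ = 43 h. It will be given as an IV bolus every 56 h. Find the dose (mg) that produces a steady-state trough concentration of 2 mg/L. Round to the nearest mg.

349 mg

τ/t½ = 56/43 ≈ 1.3023, so f = (1/2)^(56/43) ≈ 0.405472.
Cmin,ss = (D/Vd)·f/(1−f), so D = Cmin,ss·Vd·(1−f)/f.
D = 2 × 119 × (1−f)/f ≈ 2 × 119 × 1.46626 ≈ 348.97 mg.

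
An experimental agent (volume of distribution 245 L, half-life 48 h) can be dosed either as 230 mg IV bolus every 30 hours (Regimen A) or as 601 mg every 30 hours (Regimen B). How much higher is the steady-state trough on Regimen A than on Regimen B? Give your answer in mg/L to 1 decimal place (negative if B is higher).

-2.8 mg/L

Regimen A: f = (1/2)^(30/48) ≈ 0.6484; Cmin,ss = (230/245)·f/(1−f) ≈ 1.731 mg/L.
Regimen B: f = (1/2)^(30/48) ≈ 0.6484; Cmin,ss = (601/245)·f/(1−f) ≈ 4.524 mg/L.
Difference ≈ 1.731 − 4.524 ≈ -2.793 mg/L.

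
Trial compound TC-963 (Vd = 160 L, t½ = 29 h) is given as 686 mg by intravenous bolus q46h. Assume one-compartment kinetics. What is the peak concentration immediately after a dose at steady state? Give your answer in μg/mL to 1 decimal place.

6.4 μg/mL

k = ln2/t½ = ln2/29 ≈ 0.023902 h⁻¹; fraction remaining f = e^(−kτ) = e^(−0.023902×46) ≈ 0.3330.
At steady state, accumulation factor R = 1/(1 − e^(−kτ)) ≈ 1.4993.
Each bolus raises the concentration by D/Vd = 686/160 ≈ 4.287 μg/mL.
Steady-state peak Cmax,ss = C₀·R ≈ 4.287 × 1.4993 ≈ 6.427 μg/mL.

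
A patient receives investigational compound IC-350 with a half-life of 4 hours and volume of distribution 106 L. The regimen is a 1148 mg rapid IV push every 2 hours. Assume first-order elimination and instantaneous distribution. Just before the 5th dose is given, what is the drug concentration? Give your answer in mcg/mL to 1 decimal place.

19.6 mcg/mL

f = (1/2)^(τ/t½) = (1/2)^(2/4) ≈ 0.7071.
C₀ = D/Vd = 1148/106 ≈ 10.830 mcg/mL.
Before the 5th dose, 4 doses have been given. Superposition: Cmin = C₀·(f + f² + … + f^4).
≈ 10.830 × (0.7071 + 0.5000 + 0.3535 + 0.2500) ≈ 10.830 × 1.8106 ≈ 19.609 mcg/mL.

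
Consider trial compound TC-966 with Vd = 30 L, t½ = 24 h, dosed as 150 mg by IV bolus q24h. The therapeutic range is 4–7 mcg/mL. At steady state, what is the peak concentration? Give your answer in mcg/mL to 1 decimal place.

The dosing interval is 1 half-life, so f = 2^(−1) = 0.5.
Accumulation ratio R = 1/(1 − f) = 1/0.5 = 2/1.
Single-dose peak C₀ = D/Vd = 150/30 = 5 mcg/mL.
Steady-state peak Cmax,ss = C₀·R = 5 × 2/1 ≈ 10.000 mcg/mL.
Peak 10.0 mcg/mL vs MTC 7 mcg/mL: exceeds toxic threshold.

10.0 mcg/mL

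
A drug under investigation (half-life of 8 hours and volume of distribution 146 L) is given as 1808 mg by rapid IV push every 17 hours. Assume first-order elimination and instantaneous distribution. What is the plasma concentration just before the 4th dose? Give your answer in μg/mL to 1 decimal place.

f = (1/2)^(τ/t½) = (1/2)^(17/8) ≈ 0.2293.
C₀ = D/Vd = 1808/146 ≈ 12.384 μg/mL.
Before the 4th dose, 3 doses have been given. Superposition: Cmin = C₀·(f + f² + … + f^3).
≈ 12.384 × (0.2293 + 0.0526 + 0.0121) ≈ 12.384 × 0.2940 ≈ 3.641 μg/mL.

3.6 μg/mL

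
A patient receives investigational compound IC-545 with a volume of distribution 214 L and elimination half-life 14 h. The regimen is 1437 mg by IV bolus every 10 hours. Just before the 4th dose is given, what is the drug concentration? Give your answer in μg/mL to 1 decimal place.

f = (1/2)^(τ/t½) = (1/2)^(10/14) ≈ 0.6095.
C₀ = D/Vd = 1437/214 ≈ 6.715 μg/mL.
Before the 4th dose, 3 doses have been given. Superposition: Cmin = C₀·(f + f² + … + f^3).
≈ 6.715 × (0.6095 + 0.3715 + 0.2264) ≈ 6.715 × 1.2074 ≈ 8.108 μg/mL.

8.1 μg/mL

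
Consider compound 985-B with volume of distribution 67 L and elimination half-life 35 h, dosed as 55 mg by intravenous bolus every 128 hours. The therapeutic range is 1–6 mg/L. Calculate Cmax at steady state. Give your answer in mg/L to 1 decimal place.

Over one 128-h interval, 128/35 ≈ 3.6571 half-lives elapse, leaving f ≈ 0.0793 of each dose.
At steady state, accumulation factor R = 1/(1 − e^(−kτ)) ≈ 1.0861.
Single-dose peak C₀ = D/Vd = 55/67 ≈ 0.821 mg/L.
Steady-state peak Cmax,ss = C₀·R ≈ 0.821 × 1.0861 ≈ 0.892 mg/L.
Peak 0.9 mg/L vs MTC 6 mg/L: below toxic threshold.

0.9 mg/L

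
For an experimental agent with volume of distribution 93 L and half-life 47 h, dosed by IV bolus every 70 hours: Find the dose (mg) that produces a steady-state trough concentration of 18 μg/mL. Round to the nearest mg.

3026 mg

τ/t½ = 70/47 ≈ 1.4894, so f = (1/2)^(70/47) ≈ 0.356170.
Cmin,ss = (D/Vd)·f/(1−f), so D = Cmin,ss·Vd·(1−f)/f.
D = 18 × 93 × (1−f)/f ≈ 18 × 93 × 1.80765 ≈ 3026.01 mg.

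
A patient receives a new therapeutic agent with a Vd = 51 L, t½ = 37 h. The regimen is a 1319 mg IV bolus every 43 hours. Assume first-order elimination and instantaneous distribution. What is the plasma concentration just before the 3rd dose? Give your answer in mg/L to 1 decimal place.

16.7 mg/L

f = (1/2)^(τ/t½) = (1/2)^(43/37) ≈ 0.4468.
C₀ = D/Vd = 1319/51 ≈ 25.863 mg/L.
Before the 3rd dose, 2 doses have been given. Superposition: Cmin = C₀·(f + f²).
≈ 25.863 × (0.4468 + 0.1996) ≈ 25.863 × 0.6464 ≈ 16.718 mg/L.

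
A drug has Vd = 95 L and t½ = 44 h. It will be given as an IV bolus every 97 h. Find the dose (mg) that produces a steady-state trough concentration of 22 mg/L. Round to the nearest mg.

7543 mg

τ/t½ = 97/44 ≈ 2.2045, so f = (1/2)^(97/44) ≈ 0.216953.
Cmin,ss = (D/Vd)·f/(1−f), so D = Cmin,ss·Vd·(1−f)/f.
D = 22 × 95 × (1−f)/f ≈ 22 × 95 × 3.60929 ≈ 7543.42 mg.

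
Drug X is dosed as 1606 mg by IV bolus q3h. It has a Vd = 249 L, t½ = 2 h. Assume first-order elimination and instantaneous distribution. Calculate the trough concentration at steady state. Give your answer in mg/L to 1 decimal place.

τ/t½ = 3/2 ≈ 1.5, so fraction remaining f = (1/2)^(3/2) ≈ 0.3536.
Accumulation ratio R = 1/(1 − f) ≈ 1/0.6464 ≈ 1.5470.
Single-dose peak C₀ = D/Vd = 1606/249 ≈ 6.450 mg/L.
Cmax,ss = C₀/(1 − f) ≈ 6.450/0.6464 ≈ 9.978 mg/L.
Steady-state trough Cmin,ss = Cmax,ss·f ≈ 9.978 × 0.3536 ≈ 3.528 mg/L.

3.5 mg/L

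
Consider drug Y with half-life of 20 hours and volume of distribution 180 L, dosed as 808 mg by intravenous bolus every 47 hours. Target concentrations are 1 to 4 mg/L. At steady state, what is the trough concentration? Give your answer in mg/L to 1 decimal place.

1.1 mg/L

Over one 47-h interval, 47/20 ≈ 2.35 half-lives elapse, leaving f ≈ 0.1961 of each dose.
At steady state, accumulation factor R = 1/(1 − e^(−kτ)) ≈ 1.2439.
Single-dose peak C₀ = D/Vd = 808/180 ≈ 4.489 mg/L.
Cmax,ss = C₀/(1 − f) ≈ 4.489/0.8039 ≈ 5.584 mg/L.
Steady-state trough Cmin,ss = Cmax,ss·f ≈ 5.584 × 0.1961 ≈ 1.095 mg/L.
Trough 1.1 mg/L vs MEC 1 mg/L: adequate.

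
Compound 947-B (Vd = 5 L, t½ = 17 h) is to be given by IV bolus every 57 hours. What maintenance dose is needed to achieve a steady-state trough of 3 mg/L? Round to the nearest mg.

τ/t½ = 57/17 ≈ 3.3529, so f = (1/2)^(57/17) ≈ 0.097873.
Cmin,ss = (D/Vd)·f/(1−f), so D = Cmin,ss·Vd·(1−f)/f.
D = 3 × 5 × (1−f)/f ≈ 3 × 5 × 9.21732 ≈ 138.26 mg.

138 mg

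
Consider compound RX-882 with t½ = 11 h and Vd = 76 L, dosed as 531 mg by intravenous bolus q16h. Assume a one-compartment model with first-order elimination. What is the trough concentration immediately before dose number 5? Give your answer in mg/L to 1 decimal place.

f = (1/2)^(τ/t½) = (1/2)^(16/11) ≈ 0.3649.
C₀ = D/Vd = 531/76 ≈ 6.987 mg/L.
Before the 5th dose, 4 doses have been given. Superposition: Cmin = C₀·(f + f² + … + f^4).
≈ 6.987 × (0.3649 + 0.1332 + 0.0486 + 0.0177) ≈ 6.987 × 0.5644 ≈ 3.943 mg/L.

3.9 mg/L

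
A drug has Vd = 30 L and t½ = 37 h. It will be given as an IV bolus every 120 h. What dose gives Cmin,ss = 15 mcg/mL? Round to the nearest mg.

3811 mg

τ/t½ = 120/37 ≈ 3.2432, so f = (1/2)^(120/37) ≈ 0.105605.
Cmin,ss = (D/Vd)·f/(1−f), so D = Cmin,ss·Vd·(1−f)/f.
D = 15 × 30 × (1−f)/f ≈ 15 × 30 × 8.46925 ≈ 3811.16 mg.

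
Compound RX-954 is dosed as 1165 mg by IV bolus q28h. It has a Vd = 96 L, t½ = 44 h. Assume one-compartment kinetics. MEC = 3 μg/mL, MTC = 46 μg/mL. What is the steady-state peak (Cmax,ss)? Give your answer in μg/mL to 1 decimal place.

τ/t½ = 28/44 ≈ 0.63636, so fraction remaining f = (1/2)^(28/44) ≈ 0.6433.
Accumulation ratio R = 1/(1 − f) ≈ 1/0.3567 ≈ 2.8035.
Single-dose peak C₀ = D/Vd = 1165/96 ≈ 12.135 μg/mL.
Steady-state peak Cmax,ss = C₀·R ≈ 12.135 × 2.8035 ≈ 34.020 μg/mL.
Peak 34.0 μg/mL vs MTC 46 μg/mL: below toxic threshold.

34.0 μg/mL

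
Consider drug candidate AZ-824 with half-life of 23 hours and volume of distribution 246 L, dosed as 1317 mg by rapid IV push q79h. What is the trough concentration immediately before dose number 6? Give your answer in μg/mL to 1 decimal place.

f = (1/2)^(τ/t½) = (1/2)^(79/23) ≈ 0.0925.
C₀ = D/Vd = 1317/246 ≈ 5.354 μg/mL.
Before the 6th dose, 5 doses have been given. Superposition: Cmin = C₀·(f + f² + … + f^5).
≈ 5.354 × (0.0925 + 0.0086 + 0.0008 + 0.0001 + 0.0000) ≈ 5.354 × 0.1020 ≈ 0.546 μg/mL.

0.5 μg/mL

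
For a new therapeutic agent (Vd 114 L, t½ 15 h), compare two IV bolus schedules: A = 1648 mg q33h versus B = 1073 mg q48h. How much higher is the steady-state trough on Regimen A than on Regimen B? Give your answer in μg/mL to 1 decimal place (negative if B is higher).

2.9 μg/mL

Regimen A: f = (1/2)^(33/15) ≈ 0.2176; Cmin,ss = (1648/114)·f/(1−f) ≈ 4.021 μg/mL.
Regimen B: f = (1/2)^(48/15) ≈ 0.1088; Cmin,ss = (1073/114)·f/(1−f) ≈ 1.149 μg/mL.
Difference ≈ 4.021 − 1.149 ≈ 2.872 μg/mL.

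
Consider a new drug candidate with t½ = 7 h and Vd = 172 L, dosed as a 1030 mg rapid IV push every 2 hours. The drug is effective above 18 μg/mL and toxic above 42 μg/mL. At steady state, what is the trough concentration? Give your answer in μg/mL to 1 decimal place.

27.3 μg/mL

τ/t½ = 2/7 ≈ 0.28571, so fraction remaining f = (1/2)^(2/7) ≈ 0.8203.
Accumulation ratio R = 1/(1 − f) ≈ 1/0.1797 ≈ 5.5648.
Single-dose peak C₀ = D/Vd = 1030/172 ≈ 5.988 μg/mL.
Steady-state peak Cmax,ss = C₀·R ≈ 5.988 × 5.5648 ≈ 33.322 μg/mL.
One interval later, Cmin,ss = Cmax,ss·e^(−kτ) ≈ 33.322 × 0.8203 ≈ 27.334 μg/mL.
Trough 27.3 μg/mL vs MEC 18 μg/mL: adequate.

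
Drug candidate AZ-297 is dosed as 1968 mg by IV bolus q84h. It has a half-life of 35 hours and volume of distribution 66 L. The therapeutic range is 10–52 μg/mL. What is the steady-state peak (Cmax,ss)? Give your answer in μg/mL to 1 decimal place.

36.8 μg/mL

k = ln2/t½ = ln2/35 ≈ 0.019804 h⁻¹; fraction remaining f = e^(−kτ) = e^(−0.019804×84) ≈ 0.1895.
At steady state, accumulation factor R = 1/(1 − e^(−kτ)) ≈ 1.2338.
Single-dose peak C₀ = D/Vd = 1968/66 ≈ 29.818 μg/mL.
Steady-state peak Cmax,ss = C₀·R ≈ 29.818 × 1.2338 ≈ 36.789 μg/mL.
Peak 36.8 μg/mL vs MTC 52 μg/mL: below toxic threshold.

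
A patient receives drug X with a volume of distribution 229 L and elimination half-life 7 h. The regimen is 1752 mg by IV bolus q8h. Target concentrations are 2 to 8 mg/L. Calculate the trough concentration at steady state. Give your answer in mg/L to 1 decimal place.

k = ln2/t½ = ln2/7 ≈ 0.099021 h⁻¹; fraction remaining f = e^(−kτ) = e^(−0.099021×8) ≈ 0.4529.
Accumulation ratio R = 1/(1 − f) ≈ 1/0.5471 ≈ 1.8278.
Each bolus raises the concentration by D/Vd = 1752/229 ≈ 7.651 mg/L.
Cmax,ss = C₀/(1 − f) ≈ 7.651/0.5471 ≈ 13.985 mg/L.
Steady-state trough Cmin,ss = Cmax,ss·f ≈ 13.985 × 0.4529 ≈ 6.334 mg/L.
Trough 6.3 mg/L vs MEC 2 mg/L: adequate.

6.3 mg/L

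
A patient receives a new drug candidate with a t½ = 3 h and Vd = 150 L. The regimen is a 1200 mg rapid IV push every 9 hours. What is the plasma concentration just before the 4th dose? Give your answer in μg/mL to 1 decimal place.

f = (1/2)^(τ/t½) = (1/2)^(9/3) ≈ 0.1250.
C₀ = D/Vd = 1200/150 ≈ 8.000 μg/mL.
Before the 4th dose, 3 doses have been given. Superposition: Cmin = C₀·(f + f² + … + f^3).
≈ 8.000 × (0.1250 + 0.0156 + 0.0020) ≈ 8.000 × 0.1426 ≈ 1.141 μg/mL.

1.1 μg/mL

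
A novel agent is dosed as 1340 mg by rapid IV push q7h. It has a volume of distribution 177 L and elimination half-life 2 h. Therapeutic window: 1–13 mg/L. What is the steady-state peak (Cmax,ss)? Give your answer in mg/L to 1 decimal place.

8.3 mg/L

Over one 7-h interval, 7/2 ≈ 3.5 half-lives elapse, leaving f ≈ 0.0884 of each dose.
Accumulation ratio R = 1/(1 − f) ≈ 1/0.9116 ≈ 1.0970.
Single-dose peak C₀ = D/Vd = 1340/177 ≈ 7.571 mg/L.
Steady-state peak Cmax,ss = C₀·R ≈ 7.571 × 1.0970 ≈ 8.305 mg/L.
Peak 8.3 mg/L vs MTC 13 mg/L: below toxic threshold.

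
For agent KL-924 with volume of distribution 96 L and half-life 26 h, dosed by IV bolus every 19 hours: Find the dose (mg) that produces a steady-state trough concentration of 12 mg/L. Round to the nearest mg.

760 mg

τ/t½ = 19/26 ≈ 0.73077, so f = (1/2)^(19/26) ≈ 0.602583.
Cmin,ss = (D/Vd)·f/(1−f), so D = Cmin,ss·Vd·(1−f)/f.
D = 12 × 96 × (1−f)/f ≈ 12 × 96 × 0.65952 ≈ 759.77 mg.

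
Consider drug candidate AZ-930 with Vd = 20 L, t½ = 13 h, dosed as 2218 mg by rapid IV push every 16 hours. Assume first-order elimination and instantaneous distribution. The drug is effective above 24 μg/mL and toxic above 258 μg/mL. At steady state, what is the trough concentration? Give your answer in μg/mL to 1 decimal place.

k = ln2/t½ = ln2/13 ≈ 0.053319 h⁻¹; fraction remaining f = e^(−kτ) = e^(−0.053319×16) ≈ 0.4261.
At steady state, accumulation factor R = 1/(1 − e^(−kτ)) ≈ 1.7425.
Single-dose peak C₀ = D/Vd = 2218/20 ≈ 110.900 μg/mL.
Cmax,ss = C₀/(1 − f) ≈ 110.900/0.5739 ≈ 193.239 μg/mL.
One interval later, Cmin,ss = Cmax,ss·e^(−kτ) ≈ 193.239 × 0.4261 ≈ 82.339 μg/mL.
Trough 82.3 μg/mL vs MEC 24 μg/mL: adequate.

82.3 μg/mL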